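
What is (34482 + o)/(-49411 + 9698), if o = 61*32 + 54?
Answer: -36488/39713 ≈ -0.91879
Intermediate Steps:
o = 2006 (o = 1952 + 54 = 2006)
(34482 + o)/(-49411 + 9698) = (34482 + 2006)/(-49411 + 9698) = 36488/(-39713) = 36488*(-1/39713) = -36488/39713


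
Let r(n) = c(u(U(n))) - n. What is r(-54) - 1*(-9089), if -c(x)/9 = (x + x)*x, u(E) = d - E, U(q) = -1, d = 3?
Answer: 8855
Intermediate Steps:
u(E) = 3 - E
c(x) = -18*x² (c(x) = -9*(x + x)*x = -9*2*x*x = -18*x²)
r(n) = -288 - n (r(n) = -18*(3 - 1*(-1))² - n = -18*(3 + 1)² - n = -18*4² - n = -18*16 - n = -288 - n)
r(-54) - 1*(-9089) = (-288 - 1*(-54)) - 1*(-9089) = (-288 + 54) + 9089 = -234 + 9089 = 8855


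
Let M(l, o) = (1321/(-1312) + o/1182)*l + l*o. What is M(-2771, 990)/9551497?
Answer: -708920455913/2468718120608 ≈ -0.28716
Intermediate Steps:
M(l, o) = l*o + l*(-1321/1312 + o/1182) (M(l, o) = (1321*(-1/1312) + o*(1/1182))*l + l*o = (-1321/1312 + o/1182)*l + l*o = l*(-1321/1312 + o/1182) + l*o = l*o + l*(-1321/1312 + o/1182))
M(-2771, 990)/9551497 = ((1/775392)*(-2771)*(-780711 + 776048*990))/9551497 = ((1/775392)*(-2771)*(-780711 + 768287520))*(1/9551497) = ((1/775392)*(-2771)*767506809)*(1/9551497) = -708920455913/258464*1/9551497 = -708920455913/2468718120608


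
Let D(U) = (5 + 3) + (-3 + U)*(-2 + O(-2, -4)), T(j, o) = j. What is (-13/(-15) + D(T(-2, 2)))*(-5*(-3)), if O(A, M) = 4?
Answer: -17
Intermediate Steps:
D(U) = 2 + 2*U (D(U) = (5 + 3) + (-3 + U)*(-2 + 4) = 8 + (-3 + U)*2 = 8 + (-6 + 2*U) = 2 + 2*U)
(-13/(-15) + D(T(-2, 2)))*(-5*(-3)) = (-13/(-15) + (2 + 2*(-2)))*(-5*(-3)) = (-13*(-1/15) + (2 - 4))*15 = (13/15 - 2)*15 = -17/15*15 = -17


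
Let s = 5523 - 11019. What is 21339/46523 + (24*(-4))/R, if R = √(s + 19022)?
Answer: 21339/46523 - 48*√13526/6763 ≈ -0.36677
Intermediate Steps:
s = -5496
R = √13526 (R = √(-5496 + 19022) = √13526 ≈ 116.30)
21339/46523 + (24*(-4))/R = 21339/46523 + (24*(-4))/(√13526) = 21339*(1/46523) - 48*√13526/6763 = 21339/46523 - 48*√13526/6763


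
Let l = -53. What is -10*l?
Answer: 530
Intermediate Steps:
-10*l = -10*(-53) = 530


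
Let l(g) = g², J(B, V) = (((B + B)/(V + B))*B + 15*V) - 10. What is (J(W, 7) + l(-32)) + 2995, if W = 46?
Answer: 222274/53 ≈ 4193.9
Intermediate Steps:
J(B, V) = -10 + 15*V + 2*B²/(B + V) (J(B, V) = (((2*B)/(B + V))*B + 15*V) - 10 = ((2*B/(B + V))*B + 15*V) - 10 = (2*B²/(B + V) + 15*V) - 10 = (15*V + 2*B²/(B + V)) - 10 = -10 + 15*V + 2*B²/(B + V))
(J(W, 7) + l(-32)) + 2995 = ((-10*46 - 10*7 + 2*46² + 15*7² + 15*46*7)/(46 + 7) + (-32)²) + 2995 = ((-460 - 70 + 2*2116 + 15*49 + 4830)/53 + 1024) + 2995 = ((-460 - 70 + 4232 + 735 + 4830)/53 + 1024) + 2995 = ((1/53)*9267 + 1024) + 2995 = (9267/53 + 1024) + 2995 = 63539/53 + 2995 = 222274/53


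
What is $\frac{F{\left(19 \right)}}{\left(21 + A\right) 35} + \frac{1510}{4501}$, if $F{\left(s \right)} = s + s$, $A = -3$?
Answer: $\frac{80167}{202545} \approx 0.3958$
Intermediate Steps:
$F{\left(s \right)} = 2 s$
$\frac{F{\left(19 \right)}}{\left(21 + A\right) 35} + \frac{1510}{4501} = \frac{2 \cdot 19}{\left(21 - 3\right) 35} + \frac{1510}{4501} = \frac{38}{18 \cdot 35} + 1510 \cdot \frac{1}{4501} = \frac{38}{630} + \frac{1510}{4501} = 38 \cdot \frac{1}{630} + \frac{1510}{4501} = \frac{19}{315} + \frac{1510}{4501} = \frac{80167}{202545}$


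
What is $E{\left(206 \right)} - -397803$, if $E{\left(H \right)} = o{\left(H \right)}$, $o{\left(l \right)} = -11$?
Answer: $397792$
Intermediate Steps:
$E{\left(H \right)} = -11$
$E{\left(206 \right)} - -397803 = -11 - -397803 = -11 + 397803 = 397792$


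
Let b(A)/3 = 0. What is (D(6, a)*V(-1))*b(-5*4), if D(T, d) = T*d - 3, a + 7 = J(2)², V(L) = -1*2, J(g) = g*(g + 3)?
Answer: 0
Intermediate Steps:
b(A) = 0 (b(A) = 3*0 = 0)
J(g) = g*(3 + g)
V(L) = -2
a = 93 (a = -7 + (2*(3 + 2))² = -7 + (2*5)² = -7 + 10² = -7 + 100 = 93)
D(T, d) = -3 + T*d
(D(6, a)*V(-1))*b(-5*4) = ((-3 + 6*93)*(-2))*0 = ((-3 + 558)*(-2))*0 = (555*(-2))*0 = -1110*0 = 0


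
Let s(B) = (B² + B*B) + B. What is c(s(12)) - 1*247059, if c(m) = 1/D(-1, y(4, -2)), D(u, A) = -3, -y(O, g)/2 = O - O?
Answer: -741178/3 ≈ -2.4706e+5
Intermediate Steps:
y(O, g) = 0 (y(O, g) = -2*(O - O) = -2*0 = 0)
s(B) = B + 2*B² (s(B) = (B² + B²) + B = 2*B² + B = B + 2*B²)
c(m) = -⅓ (c(m) = 1/(-3) = -⅓)
c(s(12)) - 1*247059 = -⅓ - 1*247059 = -⅓ - 247059 = -741178/3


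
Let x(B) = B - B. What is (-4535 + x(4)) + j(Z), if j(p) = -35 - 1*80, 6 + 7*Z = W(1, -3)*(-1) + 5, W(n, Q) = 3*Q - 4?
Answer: -4650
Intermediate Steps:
W(n, Q) = -4 + 3*Q
x(B) = 0
Z = 12/7 (Z = -6/7 + ((-4 + 3*(-3))*(-1) + 5)/7 = -6/7 + ((-4 - 9)*(-1) + 5)/7 = -6/7 + (-13*(-1) + 5)/7 = -6/7 + (13 + 5)/7 = -6/7 + (⅐)*18 = -6/7 + 18/7 = 12/7 ≈ 1.7143)
j(p) = -115 (j(p) = -35 - 80 = -115)
(-4535 + x(4)) + j(Z) = (-4535 + 0) - 115 = -4535 - 115 = -4650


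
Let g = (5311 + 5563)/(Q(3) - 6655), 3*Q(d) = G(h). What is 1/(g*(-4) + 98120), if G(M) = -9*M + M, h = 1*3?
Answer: 6663/653817056 ≈ 1.0191e-5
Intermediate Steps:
h = 3
G(M) = -8*M
Q(d) = -8 (Q(d) = (-8*3)/3 = (1/3)*(-24) = -8)
g = -10874/6663 (g = (5311 + 5563)/(-8 - 6655) = 10874/(-6663) = 10874*(-1/6663) = -10874/6663 ≈ -1.6320)
1/(g*(-4) + 98120) = 1/(-10874/6663*(-4) + 98120) = 1/(43496/6663 + 98120) = 1/(653817056/6663) = 6663/653817056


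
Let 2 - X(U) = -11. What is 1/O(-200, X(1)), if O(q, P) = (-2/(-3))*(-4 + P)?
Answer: ⅙ ≈ 0.16667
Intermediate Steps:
X(U) = 13 (X(U) = 2 - 1*(-11) = 2 + 11 = 13)
O(q, P) = -8/3 + 2*P/3 (O(q, P) = (-2*(-⅓))*(-4 + P) = 2*(-4 + P)/3 = -8/3 + 2*P/3)
1/O(-200, X(1)) = 1/(-8/3 + (⅔)*13) = 1/(-8/3 + 26/3) = 1/6 = ⅙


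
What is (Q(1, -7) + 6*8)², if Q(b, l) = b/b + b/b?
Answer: 2500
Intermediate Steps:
Q(b, l) = 2 (Q(b, l) = 1 + 1 = 2)
(Q(1, -7) + 6*8)² = (2 + 6*8)² = (2 + 48)² = 50² = 2500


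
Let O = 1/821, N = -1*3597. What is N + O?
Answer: -2953136/821 ≈ -3597.0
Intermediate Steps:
N = -3597
O = 1/821 ≈ 0.0012180
N + O = -3597 + 1/821 = -2953136/821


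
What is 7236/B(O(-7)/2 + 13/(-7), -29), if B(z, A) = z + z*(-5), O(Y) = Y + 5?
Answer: 12663/20 ≈ 633.15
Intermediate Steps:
O(Y) = 5 + Y
B(z, A) = -4*z (B(z, A) = z - 5*z = -4*z)
7236/B(O(-7)/2 + 13/(-7), -29) = 7236/((-4*((5 - 7)/2 + 13/(-7)))) = 7236/((-4*(-2*1/2 + 13*(-1/7)))) = 7236/((-4*(-1 - 13/7))) = 7236/((-4*(-20/7))) = 7236/(80/7) = 7236*(7/80) = 12663/20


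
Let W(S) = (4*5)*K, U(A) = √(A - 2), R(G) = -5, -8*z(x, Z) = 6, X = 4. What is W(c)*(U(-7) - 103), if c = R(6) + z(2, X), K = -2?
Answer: 4120 - 120*I ≈ 4120.0 - 120.0*I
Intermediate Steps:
z(x, Z) = -¾ (z(x, Z) = -⅛*6 = -¾)
c = -23/4 (c = -5 - ¾ = -23/4 ≈ -5.7500)
U(A) = √(-2 + A)
W(S) = -40 (W(S) = (4*5)*(-2) = 20*(-2) = -40)
W(c)*(U(-7) - 103) = -40*(√(-2 - 7) - 103) = -40*(√(-9) - 103) = -40*(3*I - 103) = -40*(-103 + 3*I) = 4120 - 120*I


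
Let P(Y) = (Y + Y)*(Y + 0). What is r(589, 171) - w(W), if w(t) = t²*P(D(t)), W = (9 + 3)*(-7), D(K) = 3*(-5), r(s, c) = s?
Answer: -3174611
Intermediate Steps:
D(K) = -15
P(Y) = 2*Y² (P(Y) = (2*Y)*Y = 2*Y²)
W = -84 (W = 12*(-7) = -84)
w(t) = 450*t² (w(t) = t²*(2*(-15)²) = t²*(2*225) = t²*450 = 450*t²)
r(589, 171) - w(W) = 589 - 450*(-84)² = 589 - 450*7056 = 589 - 1*3175200 = 589 - 3175200 = -3174611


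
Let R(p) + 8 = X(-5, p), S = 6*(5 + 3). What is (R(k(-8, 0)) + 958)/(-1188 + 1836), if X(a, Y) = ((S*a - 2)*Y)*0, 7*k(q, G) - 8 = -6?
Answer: 475/324 ≈ 1.4660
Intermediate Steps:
S = 48 (S = 6*8 = 48)
k(q, G) = 2/7 (k(q, G) = 8/7 + (1/7)*(-6) = 8/7 - 6/7 = 2/7)
X(a, Y) = 0 (X(a, Y) = ((48*a - 2)*Y)*0 = ((-2 + 48*a)*Y)*0 = (Y*(-2 + 48*a))*0 = 0)
R(p) = -8 (R(p) = -8 + 0 = -8)
(R(k(-8, 0)) + 958)/(-1188 + 1836) = (-8 + 958)/(-1188 + 1836) = 950/648 = 950*(1/648) = 475/324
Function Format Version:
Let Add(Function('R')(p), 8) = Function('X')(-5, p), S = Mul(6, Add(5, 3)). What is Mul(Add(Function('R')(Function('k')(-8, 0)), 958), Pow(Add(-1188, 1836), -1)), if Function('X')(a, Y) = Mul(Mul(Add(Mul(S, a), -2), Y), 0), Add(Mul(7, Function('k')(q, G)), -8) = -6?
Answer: Rational(475, 324) ≈ 1.4660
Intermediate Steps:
S = 48 (S = Mul(6, 8) = 48)
Function('k')(q, G) = Rational(2, 7) (Function('k')(q, G) = Add(Rational(8, 7), Mul(Rational(1, 7), -6)) = Add(Rational(8, 7), Rational(-6, 7)) = Rational(2, 7))
Function('X')(a, Y) = 0 (Function('X')(a, Y) = Mul(Mul(Add(Mul(48, a), -2), Y), 0) = Mul(Mul(Add(-2, Mul(48, a)), Y), 0) = Mul(Mul(Y, Add(-2, Mul(48, a))), 0) = 0)
Function('R')(p) = -8 (Function('R')(p) = Add(-8, 0) = -8)
Mul(Add(Function('R')(Function('k')(-8, 0)), 958), Pow(Add(-1188, 1836), -1)) = Mul(Add(-8, 958), Pow(Add(-1188, 1836), -1)) = Mul(950, Pow(648, -1)) = Mul(950, Rational(1, 648)) = Rational(475, 324)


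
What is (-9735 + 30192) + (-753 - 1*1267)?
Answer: 18437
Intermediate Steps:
(-9735 + 30192) + (-753 - 1*1267) = 20457 + (-753 - 1267) = 20457 - 2020 = 18437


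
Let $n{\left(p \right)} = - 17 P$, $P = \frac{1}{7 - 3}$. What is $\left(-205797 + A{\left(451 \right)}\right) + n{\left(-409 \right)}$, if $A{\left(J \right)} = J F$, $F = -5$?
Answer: $- \frac{832225}{4} \approx -2.0806 \cdot 10^{5}$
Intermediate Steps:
$P = \frac{1}{4} \approx 0.25$
$A{\left(J \right)} = - 5 J$ ($A{\left(J \right)} = J \left(-5\right) = - 5 J$)
$n{\left(p \right)} = - \frac{17}{4}$ ($n{\left(p \right)} = \left(-17\right) \frac{1}{4} = - \frac{17}{4}$)
$\left(-205797 + A{\left(451 \right)}\right) + n{\left(-409 \right)} = \left(-205797 - 2255\right) - \frac{17}{4} = -208052 - \frac{17}{4} = - \frac{832225}{4}$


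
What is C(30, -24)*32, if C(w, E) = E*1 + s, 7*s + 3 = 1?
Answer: -5440/7 ≈ -777.14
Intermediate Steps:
s = -2/7 (s = -3/7 + (1/7)*1 = -3/7 + 1/7 = -2/7 ≈ -0.28571)
C(w, E) = -2/7 + E (C(w, E) = E*1 - 2/7 = E - 2/7 = -2/7 + E)
C(30, -24)*32 = (-2/7 - 24)*32 = -170/7*32 = -5440/7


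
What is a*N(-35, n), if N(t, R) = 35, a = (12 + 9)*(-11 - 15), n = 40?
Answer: -19110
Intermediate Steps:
a = -546 (a = 21*(-26) = -546)
a*N(-35, n) = -546*35 = -19110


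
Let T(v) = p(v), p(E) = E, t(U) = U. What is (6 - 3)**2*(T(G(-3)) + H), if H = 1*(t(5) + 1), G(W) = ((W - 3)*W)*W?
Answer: -432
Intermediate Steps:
G(W) = W**2*(-3 + W) (G(W) = ((-3 + W)*W)*W = (W*(-3 + W))*W = W**2*(-3 + W))
T(v) = v
H = 6 (H = 1*(5 + 1) = 1*6 = 6)
(6 - 3)**2*(T(G(-3)) + H) = (6 - 3)**2*((-3)**2*(-3 - 3) + 6) = 3**2*(9*(-6) + 6) = 9*(-54 + 6) = 9*(-48) = -432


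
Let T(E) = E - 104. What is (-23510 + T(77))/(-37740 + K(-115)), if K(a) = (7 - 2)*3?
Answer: 23537/37725 ≈ 0.62391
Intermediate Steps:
T(E) = -104 + E
K(a) = 15 (K(a) = 5*3 = 15)
(-23510 + T(77))/(-37740 + K(-115)) = (-23510 + (-104 + 77))/(-37740 + 15) = (-23510 - 27)/(-37725) = -23537*(-1/37725) = 23537/37725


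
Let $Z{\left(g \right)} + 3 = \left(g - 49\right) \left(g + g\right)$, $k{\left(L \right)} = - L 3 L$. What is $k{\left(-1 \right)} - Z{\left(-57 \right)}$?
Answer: $-12084$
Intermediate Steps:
$k{\left(L \right)} = - 3 L^{2}$ ($k{\left(L \right)} = - 3 L L = - 3 L^{2}$)
$Z{\left(g \right)} = -3 + 2 g \left(-49 + g\right)$ ($Z{\left(g \right)} = -3 + \left(g - 49\right) \left(g + g\right) = -3 + \left(-49 + g\right) 2 g = -3 + 2 g \left(-49 + g\right)$)
$k{\left(-1 \right)} - Z{\left(-57 \right)} = - 3 \left(-1\right)^{2} - \left(-3 - -5586 + 2 \left(-57\right)^{2}\right) = \left(-3\right) 1 - \left(-3 + 5586 + 2 \cdot 3249\right) = -3 - \left(-3 + 5586 + 6498\right) = -3 - 12081 = -12084$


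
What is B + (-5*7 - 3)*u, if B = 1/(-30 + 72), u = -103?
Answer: 164389/42 ≈ 3914.0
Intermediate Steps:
B = 1/42 ≈ 0.023810
B + (-5*7 - 3)*u = 1/42 + (-5*7 - 3)*(-103) = 1/42 + (-35 - 3)*(-103) = 1/42 - 38*(-103) = 1/42 + 3914 = 164389/42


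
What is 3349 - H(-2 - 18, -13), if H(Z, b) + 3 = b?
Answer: 3365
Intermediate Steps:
H(Z, b) = -3 + b
3349 - H(-2 - 18, -13) = 3349 - (-3 - 13) = 3349 - 1*(-16) = 3349 + 16 = 3365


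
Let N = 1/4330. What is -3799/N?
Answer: -16449670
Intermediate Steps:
N = 1/4330 ≈ 0.00023095
-3799/N = -3799/1/4330 = -3799*4330 = -16449670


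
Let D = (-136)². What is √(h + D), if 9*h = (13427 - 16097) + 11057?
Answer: √174851/3 ≈ 139.38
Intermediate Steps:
h = 8387/9 (h = ((13427 - 16097) + 11057)/9 = (-2670 + 11057)/9 = (⅑)*8387 = 8387/9 ≈ 931.89)
D = 18496
√(h + D) = √(8387/9 + 18496) = √(174851/9) = √174851/3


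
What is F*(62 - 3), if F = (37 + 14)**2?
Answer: 153459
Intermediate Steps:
F = 2601 (F = 51**2 = 2601)
F*(62 - 3) = 2601*(62 - 3) = 2601*59 = 153459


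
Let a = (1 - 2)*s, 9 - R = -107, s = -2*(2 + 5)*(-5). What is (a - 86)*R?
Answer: -18096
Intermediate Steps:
s = 70 (s = -2*7*(-5) = -14*(-5) = 70)
R = 116 (R = 9 - 1*(-107) = 9 + 107 = 116)
a = -70 (a = (1 - 2)*70 = -1*70 = -70)
(a - 86)*R = (-70 - 86)*116 = -156*116 = -18096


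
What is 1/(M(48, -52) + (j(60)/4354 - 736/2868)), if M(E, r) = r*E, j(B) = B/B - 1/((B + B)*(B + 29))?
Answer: -11113672080/27742575003559 ≈ -0.00040060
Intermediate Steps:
j(B) = 1 - 1/(2*B*(29 + B)) (j(B) = 1 - 1/((2*B)*(29 + B)) = 1 - 1/(2*B*(29 + B)))
M(E, r) = E*r
1/(M(48, -52) + (j(60)/4354 - 736/2868)) = 1/(48*(-52) + (((-½ + 60² + 29*60)/(60*(29 + 60)))/4354 - 736/2868)) = 1/(-2496 + (((1/60)*(-½ + 3600 + 1740)/89)*(1/4354) - 736*1/2868)) = 1/(-2496 + (((1/60)*(1/89)*(10679/2))*(1/4354) - 184/717)) = 1/(-2496 + ((10679/10680)*(1/4354) - 184/717)) = 1/(-2496 + (10679/46500720 - 184/717)) = 1/(-2496 - 2849491879/11113672080) = 1/(-27742575003559/11113672080) = -11113672080/27742575003559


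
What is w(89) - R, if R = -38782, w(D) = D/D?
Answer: 38783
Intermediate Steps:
w(D) = 1
w(89) - R = 1 - 1*(-38782) = 1 + 38782 = 38783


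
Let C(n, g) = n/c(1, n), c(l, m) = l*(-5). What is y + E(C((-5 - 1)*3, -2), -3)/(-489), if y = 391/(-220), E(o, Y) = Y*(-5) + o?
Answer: -65097/35860 ≈ -1.8153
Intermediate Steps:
c(l, m) = -5*l
C(n, g) = -n/5 (C(n, g) = n/((-5*1)) = n/(-5) = n*(-1/5) = -n/5)
E(o, Y) = o - 5*Y (E(o, Y) = -5*Y + o = o - 5*Y)
y = -391/220 (y = 391*(-1/220) = -391/220 ≈ -1.7773)
y + E(C((-5 - 1)*3, -2), -3)/(-489) = -391/220 + (-(-5 - 1)*3/5 - 5*(-3))/(-489) = -391/220 + (-(-6)*3/5 + 15)*(-1/489) = -391/220 + (-1/5*(-18) + 15)*(-1/489) = -391/220 + (18/5 + 15)*(-1/489) = -391/220 + (93/5)*(-1/489) = -391/220 - 31/815 = -65097/35860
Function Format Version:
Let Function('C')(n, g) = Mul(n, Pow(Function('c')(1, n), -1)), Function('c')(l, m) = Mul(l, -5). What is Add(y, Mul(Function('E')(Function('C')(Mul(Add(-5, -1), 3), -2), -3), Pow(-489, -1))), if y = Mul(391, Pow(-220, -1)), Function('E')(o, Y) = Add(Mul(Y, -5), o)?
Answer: Rational(-65097, 35860) ≈ -1.8153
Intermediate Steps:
Function('c')(l, m) = Mul(-5, l)
Function('C')(n, g) = Mul(Rational(-1, 5), n) (Function('C')(n, g) = Mul(n, Pow(Mul(-5, 1), -1)) = Mul(n, Pow(-5, -1)) = Mul(n, Rational(-1, 5)) = Mul(Rational(-1, 5), n))
Function('E')(o, Y) = Add(o, Mul(-5, Y)) (Function('E')(o, Y) = Add(Mul(-5, Y), o) = Add(o, Mul(-5, Y)))
y = Rational(-391, 220) (y = Mul(391, Rational(-1, 220)) = Rational(-391, 220) ≈ -1.7773)
Add(y, Mul(Function('E')(Function('C')(Mul(Add(-5, -1), 3), -2), -3), Pow(-489, -1))) = Add(Rational(-391, 220), Mul(Add(Mul(Rational(-1, 5), Mul(Add(-5, -1), 3)), Mul(-5, -3)), Pow(-489, -1))) = Add(Rational(-391, 220), Mul(Add(Mul(Rational(-1, 5), Mul(-6, 3)), 15), Rational(-1, 489))) = Add(Rational(-391, 220), Mul(Add(Mul(Rational(-1, 5), -18), 15), Rational(-1, 489))) = Add(Rational(-391, 220), Mul(Add(Rational(18, 5), 15), Rational(-1, 489))) = Add(Rational(-391, 220), Mul(Rational(93, 5), Rational(-1, 489))) = Add(Rational(-391, 220), Rational(-31, 815)) = Rational(-65097, 35860)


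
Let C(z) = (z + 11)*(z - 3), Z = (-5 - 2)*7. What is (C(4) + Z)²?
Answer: 1156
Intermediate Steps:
Z = -49 (Z = -7*7 = -49)
C(z) = (-3 + z)*(11 + z) (C(z) = (11 + z)*(-3 + z) = (-3 + z)*(11 + z))
(C(4) + Z)² = ((-33 + 4² + 8*4) - 49)² = ((-33 + 16 + 32) - 49)² = (15 - 49)² = (-34)² = 1156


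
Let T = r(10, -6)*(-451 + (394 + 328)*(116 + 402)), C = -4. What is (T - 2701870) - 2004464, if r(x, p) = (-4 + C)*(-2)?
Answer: 1270386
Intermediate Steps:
r(x, p) = 16 (r(x, p) = (-4 - 4)*(-2) = -8*(-2) = 16)
T = 5976720 (T = 16*(-451 + (394 + 328)*(116 + 402)) = 16*(-451 + 722*518) = 16*(-451 + 373996) = 16*373545 = 5976720)
(T - 2701870) - 2004464 = (5976720 - 2701870) - 2004464 = 3274850 - 2004464 = 1270386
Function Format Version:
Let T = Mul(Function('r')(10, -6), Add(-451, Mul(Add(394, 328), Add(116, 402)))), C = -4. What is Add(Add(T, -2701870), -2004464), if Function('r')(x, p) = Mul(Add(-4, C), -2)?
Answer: 1270386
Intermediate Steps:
Function('r')(x, p) = 16 (Function('r')(x, p) = Mul(Add(-4, -4), -2) = Mul(-8, -2) = 16)
T = 5976720 (T = Mul(16, Add(-451, Mul(Add(394, 328), Add(116, 402)))) = Mul(16, Add(-451, Mul(722, 518))) = Mul(16, Add(-451, 373996)) = Mul(16, 373545) = 5976720)
Add(Add(T, -2701870), -2004464) = Add(Add(5976720, -2701870), -2004464) = Add(3274850, -2004464) = 1270386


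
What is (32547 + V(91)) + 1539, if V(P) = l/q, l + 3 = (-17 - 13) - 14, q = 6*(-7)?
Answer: 1431659/42 ≈ 34087.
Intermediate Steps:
q = -42
l = -47 (l = -3 + ((-17 - 13) - 14) = -3 + (-30 - 14) = -3 - 44 = -47)
V(P) = 47/42 (V(P) = -47/(-42) = -47*(-1/42) = 47/42)
(32547 + V(91)) + 1539 = (32547 + 47/42) + 1539 = 1367021/42 + 1539 = 1431659/42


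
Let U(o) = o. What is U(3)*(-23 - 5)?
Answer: -84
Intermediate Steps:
U(3)*(-23 - 5) = 3*(-23 - 5) = 3*(-28) = -84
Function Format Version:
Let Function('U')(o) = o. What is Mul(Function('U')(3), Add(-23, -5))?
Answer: -84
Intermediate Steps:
Mul(Function('U')(3), Add(-23, -5)) = Mul(3, Add(-23, -5)) = Mul(3, -28) = -84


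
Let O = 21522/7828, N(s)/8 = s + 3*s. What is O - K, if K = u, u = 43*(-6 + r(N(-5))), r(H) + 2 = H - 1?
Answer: 28453799/3914 ≈ 7269.8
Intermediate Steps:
N(s) = 32*s (N(s) = 8*(s + 3*s) = 8*(4*s) = 32*s)
r(H) = -3 + H (r(H) = -2 + (H - 1) = -2 + (-1 + H) = -3 + H)
O = 10761/3914 (O = 21522*(1/7828) = 10761/3914 ≈ 2.7494)
u = -7267 (u = 43*(-6 + (-3 + 32*(-5))) = 43*(-6 + (-3 - 160)) = 43*(-6 - 163) = 43*(-169) = -7267)
K = -7267
O - K = 10761/3914 - 1*(-7267) = 10761/3914 + 7267 = 28453799/3914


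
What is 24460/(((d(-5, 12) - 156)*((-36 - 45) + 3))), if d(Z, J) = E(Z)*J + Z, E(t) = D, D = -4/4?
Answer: 12230/6747 ≈ 1.8127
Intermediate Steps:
D = -1 (D = -4*1/4 = -1)
E(t) = -1
d(Z, J) = Z - J (d(Z, J) = -J + Z = Z - J)
24460/(((d(-5, 12) - 156)*((-36 - 45) + 3))) = 24460/((((-5 - 1*12) - 156)*((-36 - 45) + 3))) = 24460/((((-5 - 12) - 156)*(-81 + 3))) = 24460/(((-17 - 156)*(-78))) = 24460/((-173*(-78))) = 24460/13494 = 24460*(1/13494) = 12230/6747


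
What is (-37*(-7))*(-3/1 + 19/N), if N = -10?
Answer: -12691/10 ≈ -1269.1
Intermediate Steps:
(-37*(-7))*(-3/1 + 19/N) = (-37*(-7))*(-3/1 + 19/(-10)) = 259*(-3*1 + 19*(-⅒)) = 259*(-3 - 19/10) = 259*(-49/10) = -12691/10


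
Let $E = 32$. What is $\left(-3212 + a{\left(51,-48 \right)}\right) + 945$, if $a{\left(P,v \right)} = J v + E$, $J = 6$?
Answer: $-2523$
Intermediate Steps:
$a{\left(P,v \right)} = 32 + 6 v$ ($a{\left(P,v \right)} = 6 v + 32 = 32 + 6 v$)
$\left(-3212 + a{\left(51,-48 \right)}\right) + 945 = \left(-3212 + \left(32 + 6 \left(-48\right)\right)\right) + 945 = \left(-3212 + \left(32 - 288\right)\right) + 945 = \left(-3212 - 256\right) + 945 = -3468 + 945 = -2523$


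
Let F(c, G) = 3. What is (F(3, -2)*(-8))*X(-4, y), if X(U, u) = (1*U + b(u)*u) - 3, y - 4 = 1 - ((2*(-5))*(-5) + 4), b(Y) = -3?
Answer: -3360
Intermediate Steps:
y = -49 (y = 4 + (1 - ((2*(-5))*(-5) + 4)) = 4 + (1 - (-10*(-5) + 4)) = 4 + (1 - (50 + 4)) = 4 + (1 - 1*54) = 4 + (1 - 54) = 4 - 53 = -49)
X(U, u) = -3 + U - 3*u (X(U, u) = (1*U - 3*u) - 3 = (U - 3*u) - 3 = -3 + U - 3*u)
(F(3, -2)*(-8))*X(-4, y) = (3*(-8))*(-3 - 4 - 3*(-49)) = -24*(-3 - 4 + 147) = -24*140 = -3360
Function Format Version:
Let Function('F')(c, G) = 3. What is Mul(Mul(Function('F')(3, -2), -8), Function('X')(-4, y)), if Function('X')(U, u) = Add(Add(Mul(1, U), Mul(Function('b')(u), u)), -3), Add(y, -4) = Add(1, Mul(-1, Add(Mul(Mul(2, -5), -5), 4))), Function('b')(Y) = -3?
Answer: -3360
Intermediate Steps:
y = -49 (y = Add(4, Add(1, Mul(-1, Add(Mul(Mul(2, -5), -5), 4)))) = Add(4, Add(1, Mul(-1, Add(Mul(-10, -5), 4)))) = Add(4, Add(1, Mul(-1, Add(50, 4)))) = Add(4, Add(1, Mul(-1, 54))) = Add(4, Add(1, -54)) = Add(4, -53) = -49)
Function('X')(U, u) = Add(-3, U, Mul(-3, u)) (Function('X')(U, u) = Add(Add(Mul(1, U), Mul(-3, u)), -3) = Add(Add(U, Mul(-3, u)), -3) = Add(-3, U, Mul(-3, u)))
Mul(Mul(Function('F')(3, -2), -8), Function('X')(-4, y)) = Mul(Mul(3, -8), Add(-3, -4, Mul(-3, -49))) = Mul(-24, Add(-3, -4, 147)) = Mul(-24, 140) = -3360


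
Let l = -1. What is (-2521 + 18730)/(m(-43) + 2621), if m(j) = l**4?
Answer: 5403/874 ≈ 6.1819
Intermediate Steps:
m(j) = 1 (m(j) = (-1)**4 = 1)
(-2521 + 18730)/(m(-43) + 2621) = (-2521 + 18730)/(1 + 2621) = 16209/2622 = 16209*(1/2622) = 5403/874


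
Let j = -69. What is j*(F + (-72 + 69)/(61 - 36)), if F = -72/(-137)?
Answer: -95841/3425 ≈ -27.983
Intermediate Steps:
F = 72/137 (F = -72*(-1/137) = 72/137 ≈ 0.52555)
j*(F + (-72 + 69)/(61 - 36)) = -69*(72/137 + (-72 + 69)/(61 - 36)) = -69*(72/137 - 3/25) = -69*1389/3425 = -95841/3425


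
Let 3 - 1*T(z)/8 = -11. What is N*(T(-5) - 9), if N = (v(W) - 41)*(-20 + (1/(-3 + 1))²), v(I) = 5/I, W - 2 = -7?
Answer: 170877/2 ≈ 85439.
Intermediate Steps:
T(z) = 112 (T(z) = 24 - 8*(-11) = 24 + 88 = 112)
W = -5 (W = 2 - 7 = -5)
N = 1659/2 (N = (5/(-5) - 41)*(-20 + (1/(-3 + 1))²) = (5*(-⅕) - 41)*(-20 + (1/(-2))²) = (-1 - 41)*(-20 + (-½)²) = -42*(-20 + ¼) = -42*(-79/4) = 1659/2 ≈ 829.50)
N*(T(-5) - 9) = 1659*(112 - 9)/2 = (1659/2)*103 = 170877/2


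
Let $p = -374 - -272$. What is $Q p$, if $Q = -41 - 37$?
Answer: $7956$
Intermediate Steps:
$Q = -78$ ($Q = -41 - 37 = -78$)
$p = -102$ ($p = -374 + 272 = -102$)
$Q p = \left(-78\right) \left(-102\right) = 7956$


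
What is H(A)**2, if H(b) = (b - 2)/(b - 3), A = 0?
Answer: 4/9 ≈ 0.44444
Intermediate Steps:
H(b) = (-2 + b)/(-3 + b)
H(A)**2 = ((-2 + 0)/(-3 + 0))**2 = (-2/(-3))**2 = (-1/3*(-2))**2 = (2/3)**2 = 4/9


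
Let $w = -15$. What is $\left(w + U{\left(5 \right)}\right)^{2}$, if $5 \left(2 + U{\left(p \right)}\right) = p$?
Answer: $256$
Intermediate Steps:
$U{\left(p \right)} = -2 + \frac{p}{5}$
$\left(w + U{\left(5 \right)}\right)^{2} = \left(-15 + \left(-2 + \frac{1}{5} \cdot 5\right)\right)^{2} = \left(-15 + \left(-2 + 1\right)\right)^{2} = \left(-15 - 1\right)^{2} = \left(-16\right)^{2} = 256$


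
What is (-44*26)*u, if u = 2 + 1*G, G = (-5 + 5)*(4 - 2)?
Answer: -2288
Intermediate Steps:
G = 0 (G = 0*2 = 0)
u = 2 (u = 2 + 1*0 = 2 + 0 = 2)
(-44*26)*u = -44*26*2 = -1144*2 = -2288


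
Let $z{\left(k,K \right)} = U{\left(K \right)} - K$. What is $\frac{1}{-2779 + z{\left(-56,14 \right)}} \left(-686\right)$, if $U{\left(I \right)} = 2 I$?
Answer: $\frac{98}{395} \approx 0.2481$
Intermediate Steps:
$z{\left(k,K \right)} = K$ ($z{\left(k,K \right)} = 2 K - K = K$)
$\frac{1}{-2779 + z{\left(-56,14 \right)}} \left(-686\right) = \frac{1}{-2779 + 14} \left(-686\right) = \frac{1}{-2765} \left(-686\right) = \left(- \frac{1}{2765}\right) \left(-686\right) = \frac{98}{395}$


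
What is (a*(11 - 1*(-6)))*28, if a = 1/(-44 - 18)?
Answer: -238/31 ≈ -7.6774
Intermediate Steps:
a = -1/62 (a = 1/(-62) = -1/62 ≈ -0.016129)
(a*(11 - 1*(-6)))*28 = -(11 - 1*(-6))/62*28 = -(11 + 6)/62*28 = -1/62*17*28 = -17/62*28 = -238/31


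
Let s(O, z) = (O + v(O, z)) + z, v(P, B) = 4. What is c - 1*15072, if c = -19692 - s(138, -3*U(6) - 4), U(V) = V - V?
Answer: -34902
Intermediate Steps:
U(V) = 0
s(O, z) = 4 + O + z (s(O, z) = (O + 4) + z = (4 + O) + z = 4 + O + z)
c = -19830 (c = -19692 - (4 + 138 + (-3*0 - 4)) = -19692 - (4 + 138 + (0 - 4)) = -19692 - (4 + 138 - 4) = -19692 - 1*138 = -19692 - 138 = -19830)
c - 1*15072 = -19830 - 1*15072 = -19830 - 15072 = -34902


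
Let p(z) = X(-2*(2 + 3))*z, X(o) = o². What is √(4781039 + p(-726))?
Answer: √4708439 ≈ 2169.9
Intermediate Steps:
p(z) = 100*z (p(z) = (-2*(2 + 3))²*z = (-2*5)²*z = (-10)²*z = 100*z)
√(4781039 + p(-726)) = √(4781039 + 100*(-726)) = √(4781039 - 72600) = √4708439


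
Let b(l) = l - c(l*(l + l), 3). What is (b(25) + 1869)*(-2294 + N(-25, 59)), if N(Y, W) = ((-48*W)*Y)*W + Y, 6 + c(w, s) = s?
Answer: 7919749257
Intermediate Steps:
c(w, s) = -6 + s
N(Y, W) = Y - 48*Y*W² (N(Y, W) = (-48*W*Y)*W + Y = -48*Y*W² + Y = Y - 48*Y*W²)
b(l) = 3 + l (b(l) = l - (-6 + 3) = l - 1*(-3) = l + 3 = 3 + l)
(b(25) + 1869)*(-2294 + N(-25, 59)) = ((3 + 25) + 1869)*(-2294 - 25*(1 - 48*59²)) = (28 + 1869)*(-2294 - 25*(1 - 48*3481)) = 1897*(-2294 - 25*(1 - 167088)) = 1897*(-2294 - 25*(-167087)) = 1897*(-2294 + 4177175) = 1897*4174881 = 7919749257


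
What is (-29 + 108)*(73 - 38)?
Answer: 2765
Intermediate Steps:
(-29 + 108)*(73 - 38) = 79*35 = 2765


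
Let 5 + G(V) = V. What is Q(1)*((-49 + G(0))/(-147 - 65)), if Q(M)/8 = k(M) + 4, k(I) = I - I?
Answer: 432/53 ≈ 8.1509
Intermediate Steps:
k(I) = 0
G(V) = -5 + V
Q(M) = 32 (Q(M) = 8*(0 + 4) = 8*4 = 32)
Q(1)*((-49 + G(0))/(-147 - 65)) = 32*((-49 + (-5 + 0))/(-147 - 65)) = 32*((-49 - 5)/(-212)) = 32*(-54*(-1/212)) = 32*(27/106) = 432/53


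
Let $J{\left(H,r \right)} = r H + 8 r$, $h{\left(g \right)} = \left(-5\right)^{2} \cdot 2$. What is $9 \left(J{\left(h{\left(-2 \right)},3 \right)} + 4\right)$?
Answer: $1602$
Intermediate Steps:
$h{\left(g \right)} = 50$ ($h{\left(g \right)} = 25 \cdot 2 = 50$)
$J{\left(H,r \right)} = 8 r + H r$ ($J{\left(H,r \right)} = H r + 8 r = 8 r + H r$)
$9 \left(J{\left(h{\left(-2 \right)},3 \right)} + 4\right) = 9 \left(3 \left(8 + 50\right) + 4\right) = 9 \left(3 \cdot 58 + 4\right) = 9 \left(174 + 4\right) = 9 \cdot 178 = 1602$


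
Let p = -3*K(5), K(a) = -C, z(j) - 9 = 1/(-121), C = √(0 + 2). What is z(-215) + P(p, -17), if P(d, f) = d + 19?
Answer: 3387/121 + 3*√2 ≈ 32.234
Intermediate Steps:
C = √2 ≈ 1.4142
z(j) = 1088/121 (z(j) = 9 + 1/(-121) = 9 - 1/121 = 1088/121)
K(a) = -√2
p = 3*√2 (p = -(-3)*√2 = 3*√2 ≈ 4.2426)
P(d, f) = 19 + d
z(-215) + P(p, -17) = 1088/121 + (19 + 3*√2) = 3387/121 + 3*√2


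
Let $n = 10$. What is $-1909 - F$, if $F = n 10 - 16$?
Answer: $-1993$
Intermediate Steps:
$F = 84$ ($F = 10 \cdot 10 - 16 = 100 - 16 = 84$)
$-1909 - F = -1909 - 84 = -1993$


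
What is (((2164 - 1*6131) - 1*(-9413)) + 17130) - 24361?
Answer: -1785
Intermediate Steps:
(((2164 - 1*6131) - 1*(-9413)) + 17130) - 24361 = (((2164 - 6131) + 9413) + 17130) - 24361 = ((-3967 + 9413) + 17130) - 24361 = (5446 + 17130) - 24361 = 22576 - 24361 = -1785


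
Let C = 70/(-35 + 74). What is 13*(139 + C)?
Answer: 5491/3 ≈ 1830.3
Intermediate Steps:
C = 70/39 ≈ 1.7949
13*(139 + C) = 13*(139 + 70/39) = 13*(5491/39) = 5491/3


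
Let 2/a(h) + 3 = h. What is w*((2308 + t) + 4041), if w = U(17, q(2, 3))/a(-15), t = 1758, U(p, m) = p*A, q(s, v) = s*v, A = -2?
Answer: 2480742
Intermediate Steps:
a(h) = 2/(-3 + h)
U(p, m) = -2*p (U(p, m) = p*(-2) = -2*p)
w = 306 (w = (-2*17)/((2/(-3 - 15))) = -34/(2/(-18)) = -34/(2*(-1/18)) = -34/(-1/9) = -34*(-9) = 306)
w*((2308 + t) + 4041) = 306*((2308 + 1758) + 4041) = 306*(4066 + 4041) = 306*8107 = 2480742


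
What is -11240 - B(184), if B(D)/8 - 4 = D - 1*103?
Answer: -11920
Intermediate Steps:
B(D) = -792 + 8*D (B(D) = 32 + 8*(D - 1*103) = 32 + 8*(D - 103) = 32 + 8*(-103 + D) = 32 + (-824 + 8*D) = -792 + 8*D)
-11240 - B(184) = -11240 - (-792 + 8*184) = -11240 - (-792 + 1472) = -11240 - 1*680 = -11240 - 680 = -11920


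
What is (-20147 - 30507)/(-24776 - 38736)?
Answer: 25327/31756 ≈ 0.79755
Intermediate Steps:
(-20147 - 30507)/(-24776 - 38736) = -50654/(-63512) = -50654*(-1/63512) = 25327/31756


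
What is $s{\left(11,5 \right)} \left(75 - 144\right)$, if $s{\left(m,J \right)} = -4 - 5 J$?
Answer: $2001$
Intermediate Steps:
$s{\left(11,5 \right)} \left(75 - 144\right) = \left(-4 - 25\right) \left(75 - 144\right) = \left(-4 - 25\right) \left(-69\right) = \left(-29\right) \left(-69\right) = 2001$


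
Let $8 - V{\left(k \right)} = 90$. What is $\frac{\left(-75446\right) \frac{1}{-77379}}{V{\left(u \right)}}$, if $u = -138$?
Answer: $- \frac{37723}{3172539} \approx -0.01189$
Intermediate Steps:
$V{\left(k \right)} = -82$ ($V{\left(k \right)} = 8 - 90 = -82$)
$\frac{\left(-75446\right) \frac{1}{-77379}}{V{\left(u \right)}} = \frac{\left(-75446\right) \frac{1}{-77379}}{-82} = \left(-75446\right) \left(- \frac{1}{77379}\right) \left(- \frac{1}{82}\right) = \frac{75446}{77379} \left(- \frac{1}{82}\right) = - \frac{37723}{3172539}$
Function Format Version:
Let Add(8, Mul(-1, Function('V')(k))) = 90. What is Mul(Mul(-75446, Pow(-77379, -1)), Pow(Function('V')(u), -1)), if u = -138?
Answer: Rational(-37723, 3172539) ≈ -0.011890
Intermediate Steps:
Function('V')(k) = -82 (Function('V')(k) = Add(8, Mul(-1, 90)) = Add(8, -90) = -82)
Mul(Mul(-75446, Pow(-77379, -1)), Pow(Function('V')(u), -1)) = Mul(Mul(-75446, Pow(-77379, -1)), Pow(-82, -1)) = Mul(Mul(-75446, Rational(-1, 77379)), Rational(-1, 82)) = Mul(Rational(75446, 77379), Rational(-1, 82)) = Rational(-37723, 3172539)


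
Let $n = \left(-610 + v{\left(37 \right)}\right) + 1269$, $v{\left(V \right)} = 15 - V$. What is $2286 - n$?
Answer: $1649$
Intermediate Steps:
$n = 637$ ($n = \left(-610 + \left(15 - 37\right)\right) + 1269 = \left(-610 - 22\right) + 1269 = -632 + 1269 = 637$)
$2286 - n = 2286 - 637 = 1649$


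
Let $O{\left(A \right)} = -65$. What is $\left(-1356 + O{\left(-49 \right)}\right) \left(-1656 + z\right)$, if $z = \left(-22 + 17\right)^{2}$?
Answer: $2317651$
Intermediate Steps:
$z = 25$ ($z = \left(-5\right)^{2} = 25$)
$\left(-1356 + O{\left(-49 \right)}\right) \left(-1656 + z\right) = \left(-1356 - 65\right) \left(-1656 + 25\right) = \left(-1421\right) \left(-1631\right) = 2317651$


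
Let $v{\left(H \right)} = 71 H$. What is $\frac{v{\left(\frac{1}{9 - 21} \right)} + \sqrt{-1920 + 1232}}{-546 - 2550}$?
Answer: $\frac{71}{37152} - \frac{i \sqrt{43}}{774} \approx 0.0019111 - 0.0084721 i$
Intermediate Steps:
$\frac{v{\left(\frac{1}{9 - 21} \right)} + \sqrt{-1920 + 1232}}{-546 - 2550} = \frac{\frac{71}{9 - 21} + \sqrt{-1920 + 1232}}{-546 - 2550} = \frac{\frac{71}{-12} + \sqrt{-688}}{-546 - 2550} = \frac{71 \left(- \frac{1}{12}\right) + 4 i \sqrt{43}}{-546 - 2550} = \frac{- \frac{71}{12} + 4 i \sqrt{43}}{-3096} = \left(- \frac{71}{12} + 4 i \sqrt{43}\right) \left(- \frac{1}{3096}\right) = \frac{71}{37152} - \frac{i \sqrt{43}}{774}$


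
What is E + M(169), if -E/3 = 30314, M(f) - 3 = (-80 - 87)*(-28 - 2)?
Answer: -85929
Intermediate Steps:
M(f) = 5013 (M(f) = 3 + (-80 - 87)*(-28 - 2) = 3 - 167*(-30) = 3 + 5010 = 5013)
E = -90942 (E = -3*30314 = -90942)
E + M(169) = -90942 + 5013 = -85929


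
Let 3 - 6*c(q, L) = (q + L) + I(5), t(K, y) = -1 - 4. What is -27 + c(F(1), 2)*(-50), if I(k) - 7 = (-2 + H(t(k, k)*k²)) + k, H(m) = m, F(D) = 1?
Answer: -2956/3 ≈ -985.33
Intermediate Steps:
t(K, y) = -5
I(k) = 5 + k - 5*k² (I(k) = 7 + ((-2 - 5*k²) + k) = 7 + (-2 + k - 5*k²) = 5 + k - 5*k²)
c(q, L) = 59/3 - L/6 - q/6 (c(q, L) = ½ - ((q + L) + (5 + 5 - 5*5²))/6 = ½ - ((L + q) + (5 + 5 - 5*25))/6 = ½ - ((L + q) + (5 + 5 - 125))/6 = ½ - ((L + q) - 115)/6 = ½ - (-115 + L + q)/6 = ½ + (115/6 - L/6 - q/6) = 59/3 - L/6 - q/6)
-27 + c(F(1), 2)*(-50) = -27 + (59/3 - ⅙*2 - ⅙*1)*(-50) = -27 + (59/3 - ⅓ - ⅙)*(-50) = -27 + (115/6)*(-50) = -27 - 2875/3 = -2956/3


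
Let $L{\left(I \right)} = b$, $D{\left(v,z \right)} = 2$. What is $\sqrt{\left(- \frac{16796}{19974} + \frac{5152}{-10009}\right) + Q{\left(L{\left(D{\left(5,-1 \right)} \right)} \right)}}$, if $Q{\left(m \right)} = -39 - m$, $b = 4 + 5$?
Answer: $\frac{i \sqrt{493160378451190170}}{99959883} \approx 7.0254 i$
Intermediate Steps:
$b = 9$
$L{\left(I \right)} = 9$
$\sqrt{\left(- \frac{16796}{19974} + \frac{5152}{-10009}\right) + Q{\left(L{\left(D{\left(5,-1 \right)} \right)} \right)}} = \sqrt{\left(- \frac{16796}{19974} + \frac{5152}{-10009}\right) - 48} = \sqrt{\left(\left(-16796\right) \frac{1}{19974} + 5152 \left(- \frac{1}{10009}\right)\right) - 48} = \sqrt{\left(- \frac{8398}{9987} - \frac{5152}{10009}\right) - 48} = \sqrt{- \frac{135508606}{99959883} - 48} = \sqrt{- \frac{4933582990}{99959883}} = \frac{i \sqrt{493160378451190170}}{99959883}$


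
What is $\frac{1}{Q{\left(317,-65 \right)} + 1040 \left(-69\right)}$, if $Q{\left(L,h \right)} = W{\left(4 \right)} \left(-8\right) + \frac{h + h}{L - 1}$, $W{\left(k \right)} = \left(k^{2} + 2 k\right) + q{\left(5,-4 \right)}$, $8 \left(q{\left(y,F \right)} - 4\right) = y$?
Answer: $- \frac{158}{11374327} \approx -1.3891 \cdot 10^{-5}$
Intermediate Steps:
$q{\left(y,F \right)} = 4 + \frac{y}{8}$
$W{\left(k \right)} = \frac{37}{8} + k^{2} + 2 k$ ($W{\left(k \right)} = \left(k^{2} + 2 k\right) + \left(4 + \frac{1}{8} \cdot 5\right) = \left(k^{2} + 2 k\right) + \left(4 + \frac{5}{8}\right) = \left(k^{2} + 2 k\right) + \frac{37}{8} = \frac{37}{8} + k^{2} + 2 k$)
$Q{\left(L,h \right)} = -229 + \frac{2 h}{-1 + L}$ ($Q{\left(L,h \right)} = \left(\frac{37}{8} + 4^{2} + 2 \cdot 4\right) \left(-8\right) + \frac{h + h}{L - 1} = \left(\frac{37}{8} + 16 + 8\right) \left(-8\right) + \frac{2 h}{-1 + L} = \frac{229}{8} \left(-8\right) + \frac{2 h}{-1 + L} = -229 + \frac{2 h}{-1 + L}$)
$\frac{1}{Q{\left(317,-65 \right)} + 1040 \left(-69\right)} = \frac{1}{\frac{229 - 72593 + 2 \left(-65\right)}{-1 + 317} + 1040 \left(-69\right)} = \frac{1}{\frac{229 - 72593 - 130}{316} - 71760} = \frac{1}{\frac{1}{316} \left(-72494\right) - 71760} = \frac{1}{- \frac{36247}{158} - 71760} = \frac{1}{- \frac{11374327}{158}} = - \frac{158}{11374327}$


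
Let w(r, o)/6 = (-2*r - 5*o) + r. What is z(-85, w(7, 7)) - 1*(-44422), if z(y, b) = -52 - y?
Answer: 44455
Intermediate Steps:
w(r, o) = -30*o - 6*r (w(r, o) = 6*((-2*r - 5*o) + r) = 6*((-5*o - 2*r) + r) = 6*(-r - 5*o) = -30*o - 6*r)
z(-85, w(7, 7)) - 1*(-44422) = (-52 - 1*(-85)) - 1*(-44422) = (-52 + 85) + 44422 = 33 + 44422 = 44455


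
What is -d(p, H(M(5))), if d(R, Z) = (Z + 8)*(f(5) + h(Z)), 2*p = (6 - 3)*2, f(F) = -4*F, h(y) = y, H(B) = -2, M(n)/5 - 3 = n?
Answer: 132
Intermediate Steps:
M(n) = 15 + 5*n
p = 3 (p = ((6 - 3)*2)/2 = (3*2)/2 = (½)*6 = 3)
d(R, Z) = (-20 + Z)*(8 + Z) (d(R, Z) = (Z + 8)*(-4*5 + Z) = (8 + Z)*(-20 + Z) = (-20 + Z)*(8 + Z))
-d(p, H(M(5))) = -(-160 + (-2)² - 12*(-2)) = -(-160 + 4 + 24) = -1*(-132) = 132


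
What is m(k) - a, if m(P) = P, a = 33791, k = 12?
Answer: -33779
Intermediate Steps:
m(k) - a = 12 - 1*33791 = 12 - 33791 = -33779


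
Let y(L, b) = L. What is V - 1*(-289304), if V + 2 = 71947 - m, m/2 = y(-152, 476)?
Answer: 361553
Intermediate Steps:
m = -304 (m = 2*(-152) = -304)
V = 72249 (V = -2 + (71947 - 1*(-304)) = -2 + (71947 + 304) = -2 + 72251 = 72249)
V - 1*(-289304) = 72249 - 1*(-289304) = 72249 + 289304 = 361553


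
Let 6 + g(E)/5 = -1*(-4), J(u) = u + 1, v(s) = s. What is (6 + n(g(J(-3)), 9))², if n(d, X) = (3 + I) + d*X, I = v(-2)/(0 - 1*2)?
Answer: 6400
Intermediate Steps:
J(u) = 1 + u
I = 1 (I = -2/(0 - 1*2) = -2/(0 - 2) = -2/(-2) = -2*(-½) = 1)
g(E) = -10 (g(E) = -30 + 5*(-1*(-4)) = -30 + 5*4 = -30 + 20 = -10)
n(d, X) = 4 + X*d (n(d, X) = (3 + 1) + d*X = 4 + X*d)
(6 + n(g(J(-3)), 9))² = (6 + (4 + 9*(-10)))² = (6 + (4 - 90))² = (6 - 86)² = (-80)² = 6400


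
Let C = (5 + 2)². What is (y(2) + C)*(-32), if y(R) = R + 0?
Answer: -1632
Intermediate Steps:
y(R) = R
C = 49 (C = 7² = 49)
(y(2) + C)*(-32) = (2 + 49)*(-32) = 51*(-32) = -1632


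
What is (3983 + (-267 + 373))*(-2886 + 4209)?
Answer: 5409747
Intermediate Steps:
(3983 + (-267 + 373))*(-2886 + 4209) = (3983 + 106)*1323 = 4089*1323 = 5409747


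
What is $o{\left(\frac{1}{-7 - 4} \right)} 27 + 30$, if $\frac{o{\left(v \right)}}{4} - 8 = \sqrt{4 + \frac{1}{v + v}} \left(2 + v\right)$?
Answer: $894 + \frac{1134 i \sqrt{6}}{11} \approx 894.0 + 252.52 i$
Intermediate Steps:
$o{\left(v \right)} = 32 + 4 \sqrt{4 + \frac{1}{2 v}} \left(2 + v\right)$ ($o{\left(v \right)} = 32 + 4 \sqrt{4 + \frac{1}{v + v}} \left(2 + v\right) = 32 + 4 \sqrt{4 + \frac{1}{2 v}} \left(2 + v\right)$)
$o{\left(\frac{1}{-7 - 4} \right)} 27 + 30 = \left(32 + 4 \sqrt{16 + \frac{2}{\frac{1}{-7 - 4}}} + \frac{2 \sqrt{16 + \frac{2}{\frac{1}{-7 - 4}}}}{-7 - 4}\right) 27 + 30 = \left(32 + 4 \sqrt{16 + \frac{2}{\frac{1}{-11}}} + \frac{2 \sqrt{16 + \frac{2}{\frac{1}{-11}}}}{-11}\right) 27 + 30 = \left(32 + 4 \sqrt{16 + \frac{2}{- \frac{1}{11}}} + 2 \left(- \frac{1}{11}\right) \sqrt{16 + \frac{2}{- \frac{1}{11}}}\right) 27 + 30 = \left(32 + 4 \sqrt{16 + 2 \left(-11\right)} + 2 \left(- \frac{1}{11}\right) \sqrt{16 + 2 \left(-11\right)}\right) 27 + 30 = \left(32 + 4 \sqrt{16 - 22} + 2 \left(- \frac{1}{11}\right) \sqrt{16 - 22}\right) 27 + 30 = \left(32 + 4 \sqrt{-6} + 2 \left(- \frac{1}{11}\right) \sqrt{-6}\right) 27 + 30 = \left(32 + 4 i \sqrt{6} + 2 \left(- \frac{1}{11}\right) i \sqrt{6}\right) 27 + 30 = \left(32 + 4 i \sqrt{6} - \frac{2 i \sqrt{6}}{11}\right) 27 + 30 = \left(32 + \frac{42 i \sqrt{6}}{11}\right) 27 + 30 = \left(864 + \frac{1134 i \sqrt{6}}{11}\right) + 30 = 894 + \frac{1134 i \sqrt{6}}{11}$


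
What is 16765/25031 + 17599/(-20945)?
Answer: -89377644/524274295 ≈ -0.17048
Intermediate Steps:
16765/25031 + 17599/(-20945) = 16765*(1/25031) + 17599*(-1/20945) = 16765/25031 - 17599/20945 = -89377644/524274295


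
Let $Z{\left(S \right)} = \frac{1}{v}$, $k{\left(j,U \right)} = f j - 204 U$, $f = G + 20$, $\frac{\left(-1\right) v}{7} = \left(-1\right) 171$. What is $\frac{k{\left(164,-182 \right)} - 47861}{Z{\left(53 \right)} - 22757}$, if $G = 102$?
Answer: $- \frac{11102175}{27240128} \approx -0.40757$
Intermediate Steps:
$v = 1197$ ($v = - 7 \left(\left(-1\right) 171\right) = \left(-7\right) \left(-171\right) = 1197$)
$f = 122$ ($f = 102 + 20 = 122$)
$k{\left(j,U \right)} = - 204 U + 122 j$ ($k{\left(j,U \right)} = 122 j - 204 U = - 204 U + 122 j$)
$Z{\left(S \right)} = \frac{1}{1197}$
$\frac{k{\left(164,-182 \right)} - 47861}{Z{\left(53 \right)} - 22757} = \frac{\left(\left(-204\right) \left(-182\right) + 122 \cdot 164\right) - 47861}{\frac{1}{1197} - 22757} = \frac{\left(37128 + 20008\right) - 47861}{- \frac{27240128}{1197}} = \left(57136 - 47861\right) \left(- \frac{1197}{27240128}\right) = 9275 \left(- \frac{1197}{27240128}\right) = - \frac{11102175}{27240128}$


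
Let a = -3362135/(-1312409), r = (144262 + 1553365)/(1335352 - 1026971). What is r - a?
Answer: 170166057144/57817428547 ≈ 2.9432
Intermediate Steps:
r = 1697627/308381 ≈ 5.5050
a = 480305/187487 (a = -3362135*(-1/1312409) = 480305/187487 ≈ 2.5618)
r - a = 1697627/308381 - 1*480305/187487 = 1697627/308381 - 480305/187487 = 170166057144/57817428547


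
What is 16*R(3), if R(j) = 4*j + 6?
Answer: 288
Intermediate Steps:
R(j) = 6 + 4*j
16*R(3) = 16*(6 + 4*3) = 16*(6 + 12) = 16*18 = 288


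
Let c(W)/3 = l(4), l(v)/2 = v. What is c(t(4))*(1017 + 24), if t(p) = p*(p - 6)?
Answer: 24984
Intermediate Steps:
l(v) = 2*v
t(p) = p*(-6 + p)
c(W) = 24 (c(W) = 3*(2*4) = 3*8 = 24)
c(t(4))*(1017 + 24) = 24*(1017 + 24) = 24*1041 = 24984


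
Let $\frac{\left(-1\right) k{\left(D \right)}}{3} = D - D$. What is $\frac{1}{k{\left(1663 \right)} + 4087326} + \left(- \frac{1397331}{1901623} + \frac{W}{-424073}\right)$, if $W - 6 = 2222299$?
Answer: $- \frac{19695011072318473549}{3296129923540049154} \approx -5.9752$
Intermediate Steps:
$W = 2222305$ ($W = 6 + 2222299 = 2222305$)
$k{\left(D \right)} = 0$ ($k{\left(D \right)} = - 3 \left(D - D\right) = \left(-3\right) 0 = 0$)
$\frac{1}{k{\left(1663 \right)} + 4087326} + \left(- \frac{1397331}{1901623} + \frac{W}{-424073}\right) = \frac{1}{0 + 4087326} + \left(- \frac{1397331}{1901623} + \frac{2222305}{-424073}\right) = \frac{1}{4087326} + \left(\left(-1397331\right) \frac{1}{1901623} + 2222305 \left(- \frac{1}{424073}\right)\right) = \frac{1}{4087326} - \frac{4818556650178}{806426970479} = - \frac{19695011072318473549}{3296129923540049154}$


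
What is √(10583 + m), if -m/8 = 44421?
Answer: I*√344785 ≈ 587.18*I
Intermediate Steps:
m = -355368 (m = -8*44421 = -355368)
√(10583 + m) = √(10583 - 355368) = √(-344785) = I*√344785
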